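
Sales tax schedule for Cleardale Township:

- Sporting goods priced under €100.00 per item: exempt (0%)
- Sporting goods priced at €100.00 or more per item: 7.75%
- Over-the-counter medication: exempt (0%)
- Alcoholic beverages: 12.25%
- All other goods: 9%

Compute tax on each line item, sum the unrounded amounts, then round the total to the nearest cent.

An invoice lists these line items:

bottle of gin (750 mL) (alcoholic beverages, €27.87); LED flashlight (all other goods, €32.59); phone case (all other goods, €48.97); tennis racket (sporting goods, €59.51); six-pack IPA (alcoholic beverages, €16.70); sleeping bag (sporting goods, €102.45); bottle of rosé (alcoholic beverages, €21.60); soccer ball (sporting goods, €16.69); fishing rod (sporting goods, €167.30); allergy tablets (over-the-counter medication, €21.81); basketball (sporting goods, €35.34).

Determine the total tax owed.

€36.35

Bottle of gin (750 mL) €27.87: alcoholic beverages → 12.25% → €3.414075
LED flashlight €32.59: all other goods → 9% → €2.9331
Phone case €48.97: all other goods → 9% → €4.4073
Tennis racket €59.51: sporting goods, under €100.00 → 0% → €0.00
Six-pack IPA €16.70: alcoholic beverages → 12.25% → €2.04575
Sleeping bag €102.45: sporting goods, €100.00 or more → 7.75% → €7.939875
Bottle of rosé €21.60: alcoholic beverages → 12.25% → €2.646
Soccer ball €16.69: sporting goods, under €100.00 → 0% → €0.00
Fishing rod €167.30: sporting goods, €100.00 or more → 7.75% → €12.96575
Allergy tablets €21.81: over-the-counter medication → 0% → €0.00
Basketball €35.34: sporting goods, under €100.00 → 0% → €0.00
Unrounded tax sum = €36.35185 → €36.35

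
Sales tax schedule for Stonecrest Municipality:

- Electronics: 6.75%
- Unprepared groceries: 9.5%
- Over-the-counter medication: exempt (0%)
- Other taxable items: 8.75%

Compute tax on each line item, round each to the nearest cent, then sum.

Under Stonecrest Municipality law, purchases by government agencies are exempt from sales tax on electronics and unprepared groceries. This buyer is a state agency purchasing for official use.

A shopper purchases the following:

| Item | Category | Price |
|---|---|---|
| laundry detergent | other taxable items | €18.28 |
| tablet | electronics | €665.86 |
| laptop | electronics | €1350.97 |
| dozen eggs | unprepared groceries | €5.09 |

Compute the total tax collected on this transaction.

€1.60

Laundry detergent €18.28: other taxable items → 8.75% → €1.60
Tablet €665.86: electronics, buyer-exempt → 0% → €0.00
Laptop €1350.97: electronics, buyer-exempt → 0% → €0.00
Dozen eggs €5.09: unprepared groceries, buyer-exempt → 0% → €0.00
Total tax = €1.60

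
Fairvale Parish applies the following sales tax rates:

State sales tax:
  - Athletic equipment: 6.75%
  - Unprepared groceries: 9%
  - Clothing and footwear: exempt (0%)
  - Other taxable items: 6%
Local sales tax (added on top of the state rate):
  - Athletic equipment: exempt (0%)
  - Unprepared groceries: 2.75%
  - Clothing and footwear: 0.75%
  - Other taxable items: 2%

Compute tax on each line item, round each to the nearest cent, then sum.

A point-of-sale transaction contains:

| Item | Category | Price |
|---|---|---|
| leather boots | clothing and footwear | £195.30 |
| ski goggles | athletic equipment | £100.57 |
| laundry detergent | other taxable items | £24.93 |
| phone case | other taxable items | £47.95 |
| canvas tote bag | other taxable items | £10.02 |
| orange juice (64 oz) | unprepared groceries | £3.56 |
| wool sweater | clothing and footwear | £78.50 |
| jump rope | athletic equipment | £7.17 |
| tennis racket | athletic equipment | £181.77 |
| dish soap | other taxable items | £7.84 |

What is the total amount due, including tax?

Leather boots £195.30: clothing and footwear → 0% + 0.75% local = 0.75% → £1.46
Ski goggles £100.57: athletic equipment → 6.75% + 0% local = 6.75% → £6.79
Laundry detergent £24.93: other taxable items → 6% + 2% local = 8% → £1.99
Phone case £47.95: other taxable items → 6% + 2% local = 8% → £3.84
Canvas tote bag £10.02: other taxable items → 6% + 2% local = 8% → £0.80
Orange juice (64 oz) £3.56: unprepared groceries → 9% + 2.75% local = 11.75% → £0.42
Wool sweater £78.50: clothing and footwear → 0% + 0.75% local = 0.75% → £0.59
Jump rope £7.17: athletic equipment → 6.75% + 0% local = 6.75% → £0.48
Tennis racket £181.77: athletic equipment → 6.75% + 0% local = 6.75% → £12.27
Dish soap £7.84: other taxable items → 6% + 2% local = 8% → £0.63
Subtotal = £657.61; tax = £29.27; total due = £686.88

£686.88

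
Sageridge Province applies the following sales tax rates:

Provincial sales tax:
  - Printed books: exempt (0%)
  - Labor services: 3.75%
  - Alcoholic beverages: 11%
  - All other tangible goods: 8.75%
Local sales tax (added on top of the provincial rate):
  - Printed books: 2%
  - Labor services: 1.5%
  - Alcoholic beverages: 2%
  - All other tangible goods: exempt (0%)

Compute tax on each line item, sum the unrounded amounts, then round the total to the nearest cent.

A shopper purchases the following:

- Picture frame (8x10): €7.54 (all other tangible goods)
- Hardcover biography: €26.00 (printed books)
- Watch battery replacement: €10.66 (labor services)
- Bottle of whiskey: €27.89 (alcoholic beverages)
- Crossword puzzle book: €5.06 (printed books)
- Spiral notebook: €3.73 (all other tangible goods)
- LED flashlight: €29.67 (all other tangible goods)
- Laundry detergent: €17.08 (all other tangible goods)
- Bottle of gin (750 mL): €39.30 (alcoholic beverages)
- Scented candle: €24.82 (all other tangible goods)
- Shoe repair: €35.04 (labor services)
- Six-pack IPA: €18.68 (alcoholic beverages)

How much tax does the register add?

€21.43

Picture frame (8x10) €7.54: all other tangible goods → 8.75% + 0% local = 8.75% → €0.65975
Hardcover biography €26.00: printed books → 0% + 2% local = 2% → €0.52
Watch battery replacement €10.66: labor services → 3.75% + 1.5% local = 5.25% → €0.55965
Bottle of whiskey €27.89: alcoholic beverages → 11% + 2% local = 13% → €3.6257
Crossword puzzle book €5.06: printed books → 0% + 2% local = 2% → €0.1012
Spiral notebook €3.73: all other tangible goods → 8.75% + 0% local = 8.75% → €0.326375
LED flashlight €29.67: all other tangible goods → 8.75% + 0% local = 8.75% → €2.596125
Laundry detergent €17.08: all other tangible goods → 8.75% + 0% local = 8.75% → €1.4945
Bottle of gin (750 mL) €39.30: alcoholic beverages → 11% + 2% local = 13% → €5.109
Scented candle €24.82: all other tangible goods → 8.75% + 0% local = 8.75% → €2.17175
Shoe repair €35.04: labor services → 3.75% + 1.5% local = 5.25% → €1.8396
Six-pack IPA €18.68: alcoholic beverages → 11% + 2% local = 13% → €2.4284
Unrounded tax sum = €21.43205 → €21.43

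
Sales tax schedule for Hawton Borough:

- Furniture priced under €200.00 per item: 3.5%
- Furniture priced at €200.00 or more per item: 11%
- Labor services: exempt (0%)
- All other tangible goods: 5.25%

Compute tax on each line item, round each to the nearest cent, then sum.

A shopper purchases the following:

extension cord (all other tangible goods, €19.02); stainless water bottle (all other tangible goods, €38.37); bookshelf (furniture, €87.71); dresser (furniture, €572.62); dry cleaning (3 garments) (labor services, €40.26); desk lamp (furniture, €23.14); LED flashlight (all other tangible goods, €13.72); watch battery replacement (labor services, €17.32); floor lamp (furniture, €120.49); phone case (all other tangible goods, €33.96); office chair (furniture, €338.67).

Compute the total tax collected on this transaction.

Extension cord €19.02: all other tangible goods → 5.25% → €1.00
Stainless water bottle €38.37: all other tangible goods → 5.25% → €2.01
Bookshelf €87.71: furniture, under €200.00 → 3.5% → €3.07
Dresser €572.62: furniture, €200.00 or more → 11% → €62.99
Dry cleaning (3 garments) €40.26: labor services → 0% → €0.00
Desk lamp €23.14: furniture, under €200.00 → 3.5% → €0.81
LED flashlight €13.72: all other tangible goods → 5.25% → €0.72
Watch battery replacement €17.32: labor services → 0% → €0.00
Floor lamp €120.49: furniture, under €200.00 → 3.5% → €4.22
Phone case €33.96: all other tangible goods → 5.25% → €1.78
Office chair €338.67: furniture, €200.00 or more → 11% → €37.25
Total tax = €1.00 + €2.01 + €3.07 + €62.99 + €0.81 + €0.72 + €4.22 + €1.78 + €37.25 = €113.85

€113.85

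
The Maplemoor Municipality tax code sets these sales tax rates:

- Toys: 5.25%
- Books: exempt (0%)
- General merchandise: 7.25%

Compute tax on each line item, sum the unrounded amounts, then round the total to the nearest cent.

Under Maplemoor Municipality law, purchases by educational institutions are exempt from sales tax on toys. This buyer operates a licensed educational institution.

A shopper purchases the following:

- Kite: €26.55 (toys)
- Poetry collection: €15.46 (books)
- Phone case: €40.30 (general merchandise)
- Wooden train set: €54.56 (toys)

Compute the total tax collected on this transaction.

€2.92

Kite €26.55: toys, buyer-exempt → 0% → €0.00
Poetry collection €15.46: books → 0% → €0.00
Phone case €40.30: general merchandise → 7.25% → €2.92175
Wooden train set €54.56: toys, buyer-exempt → 0% → €0.00
Unrounded tax sum = €2.92175 → €2.92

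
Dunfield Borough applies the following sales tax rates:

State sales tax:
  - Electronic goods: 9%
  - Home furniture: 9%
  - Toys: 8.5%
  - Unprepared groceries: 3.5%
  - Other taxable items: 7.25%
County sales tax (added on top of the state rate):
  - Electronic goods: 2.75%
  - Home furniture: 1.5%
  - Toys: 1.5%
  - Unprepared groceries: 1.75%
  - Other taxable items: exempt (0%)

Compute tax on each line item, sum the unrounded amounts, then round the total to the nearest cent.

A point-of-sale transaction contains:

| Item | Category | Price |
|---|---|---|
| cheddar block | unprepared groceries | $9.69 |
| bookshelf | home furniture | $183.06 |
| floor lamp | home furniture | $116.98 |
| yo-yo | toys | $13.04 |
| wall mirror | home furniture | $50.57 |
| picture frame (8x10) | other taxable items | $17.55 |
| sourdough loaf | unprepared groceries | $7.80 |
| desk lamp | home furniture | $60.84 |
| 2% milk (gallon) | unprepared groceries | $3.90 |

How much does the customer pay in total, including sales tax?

Cheddar block $9.69: unprepared groceries → 3.5% + 1.75% county = 5.25% → $0.508725
Bookshelf $183.06: home furniture → 9% + 1.5% county = 10.5% → $19.2213
Floor lamp $116.98: home furniture → 9% + 1.5% county = 10.5% → $12.2829
Yo-yo $13.04: toys → 8.5% + 1.5% county = 10% → $1.304
Wall mirror $50.57: home furniture → 9% + 1.5% county = 10.5% → $5.30985
Picture frame (8x10) $17.55: other taxable items → 7.25% + 0% county = 7.25% → $1.272375
Sourdough loaf $7.80: unprepared groceries → 3.5% + 1.75% county = 5.25% → $0.4095
Desk lamp $60.84: home furniture → 9% + 1.5% county = 10.5% → $6.3882
2% milk (gallon) $3.90: unprepared groceries → 3.5% + 1.75% county = 5.25% → $0.20475
Subtotal = $463.43; unrounded tax = $46.9016 → $46.90; total due = $510.33

$510.33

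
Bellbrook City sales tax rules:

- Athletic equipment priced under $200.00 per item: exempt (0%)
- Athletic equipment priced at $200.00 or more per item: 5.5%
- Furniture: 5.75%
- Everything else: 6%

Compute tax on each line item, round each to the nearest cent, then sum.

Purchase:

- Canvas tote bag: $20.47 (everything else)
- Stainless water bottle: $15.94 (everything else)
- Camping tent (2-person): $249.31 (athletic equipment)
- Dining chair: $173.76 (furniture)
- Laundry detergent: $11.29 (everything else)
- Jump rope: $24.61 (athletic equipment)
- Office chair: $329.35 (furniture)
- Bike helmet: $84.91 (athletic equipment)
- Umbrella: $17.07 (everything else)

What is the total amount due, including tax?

$973.24

Canvas tote bag $20.47: everything else → 6% → $1.23
Stainless water bottle $15.94: everything else → 6% → $0.96
Camping tent (2-person) $249.31: athletic equipment, $200.00 or more → 5.5% → $13.71
Dining chair $173.76: furniture → 5.75% → $9.99
Laundry detergent $11.29: everything else → 6% → $0.68
Jump rope $24.61: athletic equipment, under $200.00 → 0% → $0.00
Office chair $329.35: furniture → 5.75% → $18.94
Bike helmet $84.91: athletic equipment, under $200.00 → 0% → $0.00
Umbrella $17.07: everything else → 6% → $1.02
Subtotal = $926.71; tax = $46.53; total due = $973.24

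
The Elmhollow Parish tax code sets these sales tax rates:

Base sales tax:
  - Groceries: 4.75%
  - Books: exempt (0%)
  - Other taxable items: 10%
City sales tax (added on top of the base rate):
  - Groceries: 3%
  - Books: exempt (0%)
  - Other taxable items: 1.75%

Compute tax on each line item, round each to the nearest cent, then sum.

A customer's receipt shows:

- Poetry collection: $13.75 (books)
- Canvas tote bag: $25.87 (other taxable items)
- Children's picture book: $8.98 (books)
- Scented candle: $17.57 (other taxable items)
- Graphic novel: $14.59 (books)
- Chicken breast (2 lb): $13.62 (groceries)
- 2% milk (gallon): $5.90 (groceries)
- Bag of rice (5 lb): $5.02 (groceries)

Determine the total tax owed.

Poetry collection $13.75: books → 0% + 0% city = 0% → $0.00
Canvas tote bag $25.87: other taxable items → 10% + 1.75% city = 11.75% → $3.04
Children's picture book $8.98: books → 0% + 0% city = 0% → $0.00
Scented candle $17.57: other taxable items → 10% + 1.75% city = 11.75% → $2.06
Graphic novel $14.59: books → 0% + 0% city = 0% → $0.00
Chicken breast (2 lb) $13.62: groceries → 4.75% + 3% city = 7.75% → $1.06
2% milk (gallon) $5.90: groceries → 4.75% + 3% city = 7.75% → $0.46
Bag of rice (5 lb) $5.02: groceries → 4.75% + 3% city = 7.75% → $0.39
Total tax = $3.04 + $2.06 + $1.06 + $0.46 + $0.39 = $7.01

$7.01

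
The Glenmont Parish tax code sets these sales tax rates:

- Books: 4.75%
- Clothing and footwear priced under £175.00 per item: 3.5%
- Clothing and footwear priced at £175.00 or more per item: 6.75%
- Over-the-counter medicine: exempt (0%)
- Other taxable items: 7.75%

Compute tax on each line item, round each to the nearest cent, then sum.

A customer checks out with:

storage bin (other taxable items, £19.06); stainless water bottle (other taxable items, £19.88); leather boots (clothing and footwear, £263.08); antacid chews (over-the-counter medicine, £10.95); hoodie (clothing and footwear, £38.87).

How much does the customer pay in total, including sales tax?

£373.98

Storage bin £19.06: other taxable items → 7.75% → £1.48
Stainless water bottle £19.88: other taxable items → 7.75% → £1.54
Leather boots £263.08: clothing and footwear, £175.00 or more → 6.75% → £17.76
Antacid chews £10.95: over-the-counter medicine → 0% → £0.00
Hoodie £38.87: clothing and footwear, under £175.00 → 3.5% → £1.36
Subtotal = £351.84; tax = £22.14; total due = £373.98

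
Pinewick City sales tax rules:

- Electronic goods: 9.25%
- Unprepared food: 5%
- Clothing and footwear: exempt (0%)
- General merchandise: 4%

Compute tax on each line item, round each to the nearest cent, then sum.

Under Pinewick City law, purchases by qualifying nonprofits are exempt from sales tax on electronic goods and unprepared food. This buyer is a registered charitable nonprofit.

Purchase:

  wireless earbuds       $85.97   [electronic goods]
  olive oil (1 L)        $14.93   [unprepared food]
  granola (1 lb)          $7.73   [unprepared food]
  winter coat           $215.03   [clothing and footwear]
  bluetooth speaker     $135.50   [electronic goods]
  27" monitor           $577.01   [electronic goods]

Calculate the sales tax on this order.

$0.00

Wireless earbuds $85.97: electronic goods, buyer-exempt → 0% → $0.00
Olive oil (1 L) $14.93: unprepared food, buyer-exempt → 0% → $0.00
Granola (1 lb) $7.73: unprepared food, buyer-exempt → 0% → $0.00
Winter coat $215.03: clothing and footwear → 0% → $0.00
Bluetooth speaker $135.50: electronic goods, buyer-exempt → 0% → $0.00
27" monitor $577.01: electronic goods, buyer-exempt → 0% → $0.00
Total tax = $0.00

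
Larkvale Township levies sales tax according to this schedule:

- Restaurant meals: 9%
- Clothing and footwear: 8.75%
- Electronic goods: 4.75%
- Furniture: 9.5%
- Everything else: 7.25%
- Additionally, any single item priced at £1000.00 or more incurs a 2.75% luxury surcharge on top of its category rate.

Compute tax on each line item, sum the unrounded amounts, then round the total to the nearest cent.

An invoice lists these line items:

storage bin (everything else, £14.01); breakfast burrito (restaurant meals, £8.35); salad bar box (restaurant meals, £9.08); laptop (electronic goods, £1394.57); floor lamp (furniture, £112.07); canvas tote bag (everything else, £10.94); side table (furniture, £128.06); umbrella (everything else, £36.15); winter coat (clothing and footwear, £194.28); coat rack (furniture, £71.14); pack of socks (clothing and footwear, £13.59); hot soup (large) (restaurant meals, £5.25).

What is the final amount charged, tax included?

Storage bin £14.01: everything else → 7.25% → £1.015725
Breakfast burrito £8.35: restaurant meals → 9% → £0.7515
Salad bar box £9.08: restaurant meals → 9% → £0.8172
Laptop £1394.57: electronic goods → 4.75% + 2.75% surcharge = 7.5% → £104.59275
Floor lamp £112.07: furniture → 9.5% → £10.64665
Canvas tote bag £10.94: everything else → 7.25% → £0.79315
Side table £128.06: furniture → 9.5% → £12.1657
Umbrella £36.15: everything else → 7.25% → £2.620875
Winter coat £194.28: clothing and footwear → 8.75% → £16.9995
Coat rack £71.14: furniture → 9.5% → £6.7583
Pack of socks £13.59: clothing and footwear → 8.75% → £1.189125
Hot soup (large) £5.25: restaurant meals → 9% → £0.4725
Subtotal = £1997.49; unrounded tax = £158.822975 → £158.82; total due = £2156.31

£2156.31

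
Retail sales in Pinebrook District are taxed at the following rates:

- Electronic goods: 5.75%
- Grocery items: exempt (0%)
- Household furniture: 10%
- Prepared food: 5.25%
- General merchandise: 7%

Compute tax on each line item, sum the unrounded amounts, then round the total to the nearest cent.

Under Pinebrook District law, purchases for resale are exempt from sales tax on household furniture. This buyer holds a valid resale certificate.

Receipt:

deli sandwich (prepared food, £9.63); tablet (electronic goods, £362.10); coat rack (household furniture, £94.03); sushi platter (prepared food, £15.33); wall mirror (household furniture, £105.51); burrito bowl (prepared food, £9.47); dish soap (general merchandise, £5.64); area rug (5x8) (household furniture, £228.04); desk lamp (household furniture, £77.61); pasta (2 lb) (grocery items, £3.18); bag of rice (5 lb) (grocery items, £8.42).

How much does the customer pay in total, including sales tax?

Deli sandwich £9.63: prepared food → 5.25% → £0.505575
Tablet £362.10: electronic goods → 5.75% → £20.82075
Coat rack £94.03: household furniture, buyer-exempt → 0% → £0.00
Sushi platter £15.33: prepared food → 5.25% → £0.804825
Wall mirror £105.51: household furniture, buyer-exempt → 0% → £0.00
Burrito bowl £9.47: prepared food → 5.25% → £0.497175
Dish soap £5.64: general merchandise → 7% → £0.3948
Area rug (5x8) £228.04: household furniture, buyer-exempt → 0% → £0.00
Desk lamp £77.61: household furniture, buyer-exempt → 0% → £0.00
Pasta (2 lb) £3.18: grocery items → 0% → £0.00
Bag of rice (5 lb) £8.42: grocery items → 0% → £0.00
Subtotal = £918.96; unrounded tax = £23.023125 → £23.02; total due = £941.98

£941.98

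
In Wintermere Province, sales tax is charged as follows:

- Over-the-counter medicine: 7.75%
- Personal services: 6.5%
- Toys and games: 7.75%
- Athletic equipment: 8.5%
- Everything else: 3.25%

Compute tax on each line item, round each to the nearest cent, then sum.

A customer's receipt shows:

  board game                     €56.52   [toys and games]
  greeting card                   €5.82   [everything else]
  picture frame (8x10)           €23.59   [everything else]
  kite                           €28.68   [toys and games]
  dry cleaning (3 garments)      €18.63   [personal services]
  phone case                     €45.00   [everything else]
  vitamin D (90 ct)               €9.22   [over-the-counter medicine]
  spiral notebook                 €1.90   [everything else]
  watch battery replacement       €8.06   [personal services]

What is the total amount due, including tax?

Board game €56.52: toys and games → 7.75% → €4.38
Greeting card €5.82: everything else → 3.25% → €0.19
Picture frame (8x10) €23.59: everything else → 3.25% → €0.77
Kite €28.68: toys and games → 7.75% → €2.22
Dry cleaning (3 garments) €18.63: personal services → 6.5% → €1.21
Phone case €45.00: everything else → 3.25% → €1.46
Vitamin D (90 ct) €9.22: over-the-counter medicine → 7.75% → €0.71
Spiral notebook €1.90: everything else → 3.25% → €0.06
Watch battery replacement €8.06: personal services → 6.5% → €0.52
Subtotal = €197.42; tax = €11.52; total due = €208.94

€208.94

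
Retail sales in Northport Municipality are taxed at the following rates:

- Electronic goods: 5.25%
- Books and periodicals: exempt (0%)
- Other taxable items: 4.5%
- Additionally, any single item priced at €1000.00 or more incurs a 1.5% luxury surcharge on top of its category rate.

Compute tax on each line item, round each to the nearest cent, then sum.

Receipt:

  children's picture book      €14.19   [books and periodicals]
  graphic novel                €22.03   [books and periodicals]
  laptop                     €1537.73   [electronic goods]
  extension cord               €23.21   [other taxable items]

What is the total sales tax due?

€104.84

Children's picture book €14.19: books and periodicals → 0% → €0.00
Graphic novel €22.03: books and periodicals → 0% → €0.00
Laptop €1537.73: electronic goods → 5.25% + 1.5% surcharge = 6.75% → €103.80
Extension cord €23.21: other taxable items → 4.5% → €1.04
Total tax = €103.80 + €1.04 = €104.84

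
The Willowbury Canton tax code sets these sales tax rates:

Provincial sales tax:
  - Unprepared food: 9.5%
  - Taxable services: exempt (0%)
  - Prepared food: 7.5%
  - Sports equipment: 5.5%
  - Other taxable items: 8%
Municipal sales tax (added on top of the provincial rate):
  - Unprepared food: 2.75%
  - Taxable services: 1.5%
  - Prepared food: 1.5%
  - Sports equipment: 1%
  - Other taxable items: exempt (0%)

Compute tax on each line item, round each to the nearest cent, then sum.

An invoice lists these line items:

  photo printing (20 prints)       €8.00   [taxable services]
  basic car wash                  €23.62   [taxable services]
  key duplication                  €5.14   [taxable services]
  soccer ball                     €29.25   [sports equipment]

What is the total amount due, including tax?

€68.46

Photo printing (20 prints) €8.00: taxable services → 0% + 1.5% municipal = 1.5% → €0.12
Basic car wash €23.62: taxable services → 0% + 1.5% municipal = 1.5% → €0.35
Key duplication €5.14: taxable services → 0% + 1.5% municipal = 1.5% → €0.08
Soccer ball €29.25: sports equipment → 5.5% + 1% municipal = 6.5% → €1.90
Subtotal = €66.01; tax = €2.45; total due = €68.46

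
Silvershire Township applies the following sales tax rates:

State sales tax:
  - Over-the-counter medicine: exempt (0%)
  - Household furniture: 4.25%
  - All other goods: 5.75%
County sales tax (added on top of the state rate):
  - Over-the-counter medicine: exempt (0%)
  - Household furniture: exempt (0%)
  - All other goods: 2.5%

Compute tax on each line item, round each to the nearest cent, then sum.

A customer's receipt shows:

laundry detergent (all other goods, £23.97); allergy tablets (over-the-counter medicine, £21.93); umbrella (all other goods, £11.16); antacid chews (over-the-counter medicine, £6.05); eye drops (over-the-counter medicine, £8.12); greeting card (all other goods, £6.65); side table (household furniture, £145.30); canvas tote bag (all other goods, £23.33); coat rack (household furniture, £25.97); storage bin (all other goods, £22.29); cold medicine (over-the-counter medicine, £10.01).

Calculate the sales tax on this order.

£14.49

Laundry detergent £23.97: all other goods → 5.75% + 2.5% county = 8.25% → £1.98
Allergy tablets £21.93: over-the-counter medicine → 0% + 0% county = 0% → £0.00
Umbrella £11.16: all other goods → 5.75% + 2.5% county = 8.25% → £0.92
Antacid chews £6.05: over-the-counter medicine → 0% + 0% county = 0% → £0.00
Eye drops £8.12: over-the-counter medicine → 0% + 0% county = 0% → £0.00
Greeting card £6.65: all other goods → 5.75% + 2.5% county = 8.25% → £0.55
Side table £145.30: household furniture → 4.25% + 0% county = 4.25% → £6.18
Canvas tote bag £23.33: all other goods → 5.75% + 2.5% county = 8.25% → £1.92
Coat rack £25.97: household furniture → 4.25% + 0% county = 4.25% → £1.10
Storage bin £22.29: all other goods → 5.75% + 2.5% county = 8.25% → £1.84
Cold medicine £10.01: over-the-counter medicine → 0% + 0% county = 0% → £0.00
Total tax = £1.98 + £0.92 + £0.55 + £6.18 + £1.92 + £1.10 + £1.84 = £14.49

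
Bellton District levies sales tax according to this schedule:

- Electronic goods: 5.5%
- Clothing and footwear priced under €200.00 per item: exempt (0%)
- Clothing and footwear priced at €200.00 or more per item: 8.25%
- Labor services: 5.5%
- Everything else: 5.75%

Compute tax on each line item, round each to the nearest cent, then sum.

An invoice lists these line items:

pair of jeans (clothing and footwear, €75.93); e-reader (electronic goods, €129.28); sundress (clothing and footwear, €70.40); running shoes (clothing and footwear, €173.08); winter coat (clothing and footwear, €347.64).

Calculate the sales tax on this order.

Pair of jeans €75.93: clothing and footwear, under €200.00 → 0% → €0.00
E-reader €129.28: electronic goods → 5.5% → €7.11
Sundress €70.40: clothing and footwear, under €200.00 → 0% → €0.00
Running shoes €173.08: clothing and footwear, under €200.00 → 0% → €0.00
Winter coat €347.64: clothing and footwear, €200.00 or more → 8.25% → €28.68
Total tax = €7.11 + €28.68 = €35.79

€35.79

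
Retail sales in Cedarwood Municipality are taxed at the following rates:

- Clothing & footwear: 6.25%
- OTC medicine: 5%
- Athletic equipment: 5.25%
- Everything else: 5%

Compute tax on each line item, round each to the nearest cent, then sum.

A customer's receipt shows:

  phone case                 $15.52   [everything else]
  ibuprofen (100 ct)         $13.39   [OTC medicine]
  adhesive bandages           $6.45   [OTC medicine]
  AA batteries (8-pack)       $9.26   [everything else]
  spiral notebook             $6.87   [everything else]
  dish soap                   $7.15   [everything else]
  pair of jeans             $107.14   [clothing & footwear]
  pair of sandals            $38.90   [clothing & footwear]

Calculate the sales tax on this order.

Phone case $15.52: everything else → 5% → $0.78
Ibuprofen (100 ct) $13.39: OTC medicine → 5% → $0.67
Adhesive bandages $6.45: OTC medicine → 5% → $0.32
AA batteries (8-pack) $9.26: everything else → 5% → $0.46
Spiral notebook $6.87: everything else → 5% → $0.34
Dish soap $7.15: everything else → 5% → $0.36
Pair of jeans $107.14: clothing & footwear → 6.25% → $6.70
Pair of sandals $38.90: clothing & footwear → 6.25% → $2.43
Total tax = $0.78 + $0.67 + $0.32 + $0.46 + $0.34 + $0.36 + $6.70 + $2.43 = $12.06

$12.06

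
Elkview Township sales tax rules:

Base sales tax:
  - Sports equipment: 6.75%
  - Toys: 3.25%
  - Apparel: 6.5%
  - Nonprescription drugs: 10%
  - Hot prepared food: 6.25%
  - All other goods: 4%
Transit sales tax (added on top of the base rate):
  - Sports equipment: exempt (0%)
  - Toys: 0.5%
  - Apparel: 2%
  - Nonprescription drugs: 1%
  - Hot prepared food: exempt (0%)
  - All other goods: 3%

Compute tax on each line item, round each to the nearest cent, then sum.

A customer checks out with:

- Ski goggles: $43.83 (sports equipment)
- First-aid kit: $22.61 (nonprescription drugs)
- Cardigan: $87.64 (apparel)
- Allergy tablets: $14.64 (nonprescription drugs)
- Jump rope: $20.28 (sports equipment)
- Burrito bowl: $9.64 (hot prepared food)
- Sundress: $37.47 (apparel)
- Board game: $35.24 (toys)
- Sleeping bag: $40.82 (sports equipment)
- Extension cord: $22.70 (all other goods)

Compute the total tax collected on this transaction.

Ski goggles $43.83: sports equipment → 6.75% + 0% transit = 6.75% → $2.96
First-aid kit $22.61: nonprescription drugs → 10% + 1% transit = 11% → $2.49
Cardigan $87.64: apparel → 6.5% + 2% transit = 8.5% → $7.45
Allergy tablets $14.64: nonprescription drugs → 10% + 1% transit = 11% → $1.61
Jump rope $20.28: sports equipment → 6.75% + 0% transit = 6.75% → $1.37
Burrito bowl $9.64: hot prepared food → 6.25% + 0% transit = 6.25% → $0.60
Sundress $37.47: apparel → 6.5% + 2% transit = 8.5% → $3.18
Board game $35.24: toys → 3.25% + 0.5% transit = 3.75% → $1.32
Sleeping bag $40.82: sports equipment → 6.75% + 0% transit = 6.75% → $2.76
Extension cord $22.70: all other goods → 4% + 3% transit = 7% → $1.59
Total tax = $2.96 + $2.49 + $7.45 + $1.61 + $1.37 + $0.60 + $3.18 + $1.32 + $2.76 + $1.59 = $25.33

$25.33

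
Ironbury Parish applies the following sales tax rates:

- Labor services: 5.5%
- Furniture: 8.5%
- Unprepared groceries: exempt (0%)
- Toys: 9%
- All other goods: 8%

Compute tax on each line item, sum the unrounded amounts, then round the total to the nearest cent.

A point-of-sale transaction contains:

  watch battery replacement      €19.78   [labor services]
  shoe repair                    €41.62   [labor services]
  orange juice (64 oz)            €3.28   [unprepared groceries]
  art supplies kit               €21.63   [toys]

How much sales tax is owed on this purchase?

€5.32

Watch battery replacement €19.78: labor services → 5.5% → €1.0879
Shoe repair €41.62: labor services → 5.5% → €2.2891
Orange juice (64 oz) €3.28: unprepared groceries → 0% → €0.00
Art supplies kit €21.63: toys → 9% → €1.9467
Unrounded tax sum = €5.3237 → €5.32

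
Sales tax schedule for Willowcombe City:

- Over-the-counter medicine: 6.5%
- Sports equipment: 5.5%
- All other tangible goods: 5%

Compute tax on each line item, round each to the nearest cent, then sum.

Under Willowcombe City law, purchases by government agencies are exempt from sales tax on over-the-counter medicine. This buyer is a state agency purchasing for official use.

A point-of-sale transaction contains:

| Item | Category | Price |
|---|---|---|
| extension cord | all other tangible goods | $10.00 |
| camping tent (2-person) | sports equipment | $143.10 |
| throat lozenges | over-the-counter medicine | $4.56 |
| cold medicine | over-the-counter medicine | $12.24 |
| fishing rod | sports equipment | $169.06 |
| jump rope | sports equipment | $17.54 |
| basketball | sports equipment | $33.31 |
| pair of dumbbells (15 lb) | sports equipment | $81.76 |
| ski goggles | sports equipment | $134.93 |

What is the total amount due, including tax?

$638.88

Extension cord $10.00: all other tangible goods → 5% → $0.50
Camping tent (2-person) $143.10: sports equipment → 5.5% → $7.87
Throat lozenges $4.56: over-the-counter medicine, buyer-exempt → 0% → $0.00
Cold medicine $12.24: over-the-counter medicine, buyer-exempt → 0% → $0.00
Fishing rod $169.06: sports equipment → 5.5% → $9.30
Jump rope $17.54: sports equipment → 5.5% → $0.96
Basketball $33.31: sports equipment → 5.5% → $1.83
Pair of dumbbells (15 lb) $81.76: sports equipment → 5.5% → $4.50
Ski goggles $134.93: sports equipment → 5.5% → $7.42
Subtotal = $606.50; tax = $32.38; total due = $638.88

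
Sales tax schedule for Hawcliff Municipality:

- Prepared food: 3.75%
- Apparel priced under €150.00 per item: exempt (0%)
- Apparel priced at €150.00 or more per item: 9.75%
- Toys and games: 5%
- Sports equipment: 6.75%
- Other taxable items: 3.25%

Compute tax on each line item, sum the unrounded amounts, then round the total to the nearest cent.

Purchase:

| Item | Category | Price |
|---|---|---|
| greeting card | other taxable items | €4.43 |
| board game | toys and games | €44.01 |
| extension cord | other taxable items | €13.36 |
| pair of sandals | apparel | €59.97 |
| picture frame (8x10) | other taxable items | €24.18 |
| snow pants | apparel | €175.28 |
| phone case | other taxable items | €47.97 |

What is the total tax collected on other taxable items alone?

Greeting card €4.43: other taxable items → 3.25% → €0.143975
Extension cord €13.36: other taxable items → 3.25% → €0.4342
Picture frame (8x10) €24.18: other taxable items → 3.25% → €0.78585
Phone case €47.97: other taxable items → 3.25% → €1.559025
Tax on other taxable items: unrounded sum = €2.92305 → €2.92

€2.92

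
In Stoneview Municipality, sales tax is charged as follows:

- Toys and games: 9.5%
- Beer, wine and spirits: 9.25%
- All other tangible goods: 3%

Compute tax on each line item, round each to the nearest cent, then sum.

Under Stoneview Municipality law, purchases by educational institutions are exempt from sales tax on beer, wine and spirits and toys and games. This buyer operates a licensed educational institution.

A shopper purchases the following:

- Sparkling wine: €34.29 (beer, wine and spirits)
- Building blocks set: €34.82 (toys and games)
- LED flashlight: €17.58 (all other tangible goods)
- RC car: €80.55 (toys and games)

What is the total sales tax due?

Sparkling wine €34.29: beer, wine and spirits, buyer-exempt → 0% → €0.00
Building blocks set €34.82: toys and games, buyer-exempt → 0% → €0.00
LED flashlight €17.58: all other tangible goods → 3% → €0.53
RC car €80.55: toys and games, buyer-exempt → 0% → €0.00
Total tax = €0.53

€0.53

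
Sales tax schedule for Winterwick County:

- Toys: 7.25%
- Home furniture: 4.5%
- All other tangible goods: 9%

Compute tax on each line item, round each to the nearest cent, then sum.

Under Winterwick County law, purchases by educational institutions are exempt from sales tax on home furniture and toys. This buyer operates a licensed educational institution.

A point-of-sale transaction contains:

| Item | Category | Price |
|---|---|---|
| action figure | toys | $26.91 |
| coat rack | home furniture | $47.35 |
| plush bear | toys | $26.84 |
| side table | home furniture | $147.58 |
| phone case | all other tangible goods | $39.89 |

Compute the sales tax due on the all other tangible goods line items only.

Phone case $39.89: all other tangible goods → 9% → $3.59
Tax on all other tangible goods = $3.59

$3.59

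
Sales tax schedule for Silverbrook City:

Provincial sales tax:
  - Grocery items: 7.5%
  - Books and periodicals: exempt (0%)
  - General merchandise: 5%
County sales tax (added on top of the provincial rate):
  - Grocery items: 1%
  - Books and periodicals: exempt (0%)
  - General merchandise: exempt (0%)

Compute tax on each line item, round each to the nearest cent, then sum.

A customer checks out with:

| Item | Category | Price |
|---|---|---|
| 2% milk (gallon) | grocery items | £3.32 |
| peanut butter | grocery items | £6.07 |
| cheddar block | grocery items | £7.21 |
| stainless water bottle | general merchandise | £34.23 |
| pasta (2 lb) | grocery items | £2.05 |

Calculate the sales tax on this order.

2% milk (gallon) £3.32: grocery items → 7.5% + 1% county = 8.5% → £0.28
Peanut butter £6.07: grocery items → 7.5% + 1% county = 8.5% → £0.52
Cheddar block £7.21: grocery items → 7.5% + 1% county = 8.5% → £0.61
Stainless water bottle £34.23: general merchandise → 5% + 0% county = 5% → £1.71
Pasta (2 lb) £2.05: grocery items → 7.5% + 1% county = 8.5% → £0.17
Total tax = £0.28 + £0.52 + £0.61 + £1.71 + £0.17 = £3.29

£3.29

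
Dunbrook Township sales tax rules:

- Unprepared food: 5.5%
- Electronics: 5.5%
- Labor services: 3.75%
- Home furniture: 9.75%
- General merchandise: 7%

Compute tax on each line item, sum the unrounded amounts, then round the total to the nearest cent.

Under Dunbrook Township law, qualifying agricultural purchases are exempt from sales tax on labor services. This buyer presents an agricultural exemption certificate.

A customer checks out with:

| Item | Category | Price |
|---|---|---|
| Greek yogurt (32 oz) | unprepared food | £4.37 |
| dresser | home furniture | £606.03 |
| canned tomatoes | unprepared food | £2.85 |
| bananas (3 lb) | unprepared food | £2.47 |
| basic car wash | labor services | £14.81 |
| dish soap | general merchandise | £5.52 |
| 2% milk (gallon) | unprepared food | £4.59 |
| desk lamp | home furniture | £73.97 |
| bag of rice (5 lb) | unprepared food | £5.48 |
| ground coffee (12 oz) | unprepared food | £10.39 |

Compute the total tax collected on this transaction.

Greek yogurt (32 oz) £4.37: unprepared food → 5.5% → £0.24035
Dresser £606.03: home furniture → 9.75% → £59.087925
Canned tomatoes £2.85: unprepared food → 5.5% → £0.15675
Bananas (3 lb) £2.47: unprepared food → 5.5% → £0.13585
Basic car wash £14.81: labor services, buyer-exempt → 0% → £0.00
Dish soap £5.52: general merchandise → 7% → £0.3864
2% milk (gallon) £4.59: unprepared food → 5.5% → £0.25245
Desk lamp £73.97: home furniture → 9.75% → £7.212075
Bag of rice (5 lb) £5.48: unprepared food → 5.5% → £0.3014
Ground coffee (12 oz) £10.39: unprepared food → 5.5% → £0.57145
Unrounded tax sum = £68.34465 → £68.34

£68.34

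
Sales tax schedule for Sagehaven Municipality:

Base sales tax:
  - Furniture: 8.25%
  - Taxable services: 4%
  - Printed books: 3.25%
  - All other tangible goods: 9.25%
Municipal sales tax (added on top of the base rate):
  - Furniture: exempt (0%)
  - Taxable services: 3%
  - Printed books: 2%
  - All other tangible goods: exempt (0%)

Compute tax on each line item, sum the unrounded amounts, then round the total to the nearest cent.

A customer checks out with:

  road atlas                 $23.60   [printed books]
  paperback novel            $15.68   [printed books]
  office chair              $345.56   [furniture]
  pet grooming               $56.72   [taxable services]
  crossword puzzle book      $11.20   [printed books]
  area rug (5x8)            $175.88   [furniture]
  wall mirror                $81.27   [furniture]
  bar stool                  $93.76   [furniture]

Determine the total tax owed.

Road atlas $23.60: printed books → 3.25% + 2% municipal = 5.25% → $1.239
Paperback novel $15.68: printed books → 3.25% + 2% municipal = 5.25% → $0.8232
Office chair $345.56: furniture → 8.25% + 0% municipal = 8.25% → $28.5087
Pet grooming $56.72: taxable services → 4% + 3% municipal = 7% → $3.9704
Crossword puzzle book $11.20: printed books → 3.25% + 2% municipal = 5.25% → $0.588
Area rug (5x8) $175.88: furniture → 8.25% + 0% municipal = 8.25% → $14.5101
Wall mirror $81.27: furniture → 8.25% + 0% municipal = 8.25% → $6.704775
Bar stool $93.76: furniture → 8.25% + 0% municipal = 8.25% → $7.7352
Unrounded tax sum = $64.079375 → $64.08

$64.08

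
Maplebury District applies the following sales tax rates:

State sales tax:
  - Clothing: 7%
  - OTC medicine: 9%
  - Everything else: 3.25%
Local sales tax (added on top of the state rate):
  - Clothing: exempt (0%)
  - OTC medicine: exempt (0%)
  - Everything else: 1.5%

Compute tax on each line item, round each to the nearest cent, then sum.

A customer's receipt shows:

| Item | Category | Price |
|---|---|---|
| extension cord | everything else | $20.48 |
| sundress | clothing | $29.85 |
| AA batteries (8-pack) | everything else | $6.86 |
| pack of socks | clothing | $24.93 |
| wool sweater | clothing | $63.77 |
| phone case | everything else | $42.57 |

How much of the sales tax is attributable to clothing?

Sundress $29.85: clothing → 7% + 0% local = 7% → $2.09
Pack of socks $24.93: clothing → 7% + 0% local = 7% → $1.75
Wool sweater $63.77: clothing → 7% + 0% local = 7% → $4.46
Tax on clothing = $2.09 + $1.75 + $4.46 = $8.30

$8.30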